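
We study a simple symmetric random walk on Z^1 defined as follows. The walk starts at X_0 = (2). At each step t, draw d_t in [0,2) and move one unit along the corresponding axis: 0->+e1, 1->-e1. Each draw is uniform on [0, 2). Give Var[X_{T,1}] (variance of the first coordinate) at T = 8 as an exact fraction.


Outcome values over d=0..1: [1, -1]
Σy = 0, Σy² = 2, M = 2
μ = 0/2 = 0,  σ² = 2/2 − (0)² = 1
Independent increments: Var[X_8] = 8·σ² = 8·(1) = 8

8


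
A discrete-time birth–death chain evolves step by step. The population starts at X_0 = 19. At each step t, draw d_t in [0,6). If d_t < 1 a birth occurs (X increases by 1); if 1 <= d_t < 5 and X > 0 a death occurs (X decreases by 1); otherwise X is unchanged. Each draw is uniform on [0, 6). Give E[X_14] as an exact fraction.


X can drop by at most 1 per step and X_0 = 19 > T = 14, so X_t >= 19 − t >= 5 > 0 for every t <= 14: the floor at 0 (the 'and X > 0' condition) never binds. Hence X_14 = X_0 + Σ_{t<14} Y_t with i.i.d. increments Y_t = y(d_t) ∈ {+1, −1, 0}.
Outcome values over d=0..5: [1, -1, -1, -1, -1, 0]
Σy = -3, Σy² = 5, M = 6
μ = -3/6 = -1/2,  σ² = 5/6 − (-1/2)² = 7/12
E[X_14] = 19 + 14·(-1/2) = 12

12


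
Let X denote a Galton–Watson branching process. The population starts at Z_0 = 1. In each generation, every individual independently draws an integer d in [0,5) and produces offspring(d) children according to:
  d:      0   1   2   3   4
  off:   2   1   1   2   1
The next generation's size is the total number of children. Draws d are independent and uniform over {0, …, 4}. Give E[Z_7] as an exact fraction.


823543/78125

Outcome values over d=0..4: [2, 1, 1, 2, 1]
Σy = 7, Σy² = 11, M = 5
μ = 7/5 = 7/5,  σ² = 11/5 − (7/5)² = 6/25
E[Z_0] = 1
E[Z_1] = 7/5·E[Z_0] = 7/5
E[Z_2] = 7/5·E[Z_1] = 49/25
E[Z_3] = 7/5·E[Z_2] = 343/125
E[Z_4] = 7/5·E[Z_3] = 2401/625
E[Z_5] = 7/5·E[Z_4] = 16807/3125
E[Z_6] = 7/5·E[Z_5] = 117649/15625
E[Z_7] = 7/5·E[Z_6] = 823543/78125


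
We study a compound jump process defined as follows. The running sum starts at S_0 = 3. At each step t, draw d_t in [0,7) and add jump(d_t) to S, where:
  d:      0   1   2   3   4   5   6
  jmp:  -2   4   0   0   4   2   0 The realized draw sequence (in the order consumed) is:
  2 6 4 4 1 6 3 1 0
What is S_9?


17

t=0: S=3, d=2, jump=0, S_1=3
t=1: S=3, d=6, jump=0, S_2=3
t=2: S=3, d=4, jump=4, S_3=7
t=3: S=7, d=4, jump=4, S_4=11
t=4: S=11, d=1, jump=4, S_5=15
t=5: S=15, d=6, jump=0, S_6=15
t=6: S=15, d=3, jump=0, S_7=15
t=7: S=15, d=1, jump=4, S_8=19
t=8: S=19, d=0, jump=-2, S_9=17


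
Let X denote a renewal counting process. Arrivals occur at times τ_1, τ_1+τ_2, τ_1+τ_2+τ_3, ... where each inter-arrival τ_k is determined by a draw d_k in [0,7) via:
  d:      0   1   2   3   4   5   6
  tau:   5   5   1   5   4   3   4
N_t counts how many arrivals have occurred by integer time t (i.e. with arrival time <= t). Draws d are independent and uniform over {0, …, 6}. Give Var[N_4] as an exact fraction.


Inter-arrival values over d=0..6: [5, 5, 1, 5, 4, 3, 4]
Each d has probability 1/7, so the pmf of τ is: f(1) = 1/7, f(3) = 1/7, f(4) = 2/7, f(5) = 3/7
Let p_n(j) = P(N_n = j), with p_0 = [1]. Condition on τ_1: p_n(0) = P(τ > n), and for j >= 1, p_n(j) = Σ_{k<=n} f(k)·p_{n−k}(j−1)
p_1 = [6/7, 1/7]  (j = 0..1)
p_2 = [6/7, 6/49, 1/49]  (j = 0..2)
p_3 = [5/7, 13/49, 6/343, 1/343]  (j = 0..3)
p_4 = [3/7, 25/49, 20/343, 6/2401, 1/2401]  (j = 0..4)
E[N_4] = Σ j·p_4(j) = 1527/2401;  E[N_4²] = Σ j²·p_4(j) = 265/343
Var[N_4] = 265/343 − (1527/2401)² = 2122126/5764801

2122126/5764801


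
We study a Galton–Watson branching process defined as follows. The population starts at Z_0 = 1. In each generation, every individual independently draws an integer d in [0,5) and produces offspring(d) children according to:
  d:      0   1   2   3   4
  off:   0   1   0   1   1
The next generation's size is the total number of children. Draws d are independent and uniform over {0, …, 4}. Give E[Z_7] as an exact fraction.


Outcome values over d=0..4: [0, 1, 0, 1, 1]
Σy = 3, Σy² = 3, M = 5
μ = 3/5 = 3/5,  σ² = 3/5 − (3/5)² = 6/25
E[Z_0] = 1
E[Z_1] = 3/5·E[Z_0] = 3/5
E[Z_2] = 3/5·E[Z_1] = 9/25
E[Z_3] = 3/5·E[Z_2] = 27/125
E[Z_4] = 3/5·E[Z_3] = 81/625
E[Z_5] = 3/5·E[Z_4] = 243/3125
E[Z_6] = 3/5·E[Z_5] = 729/15625
E[Z_7] = 3/5·E[Z_6] = 2187/78125

2187/78125


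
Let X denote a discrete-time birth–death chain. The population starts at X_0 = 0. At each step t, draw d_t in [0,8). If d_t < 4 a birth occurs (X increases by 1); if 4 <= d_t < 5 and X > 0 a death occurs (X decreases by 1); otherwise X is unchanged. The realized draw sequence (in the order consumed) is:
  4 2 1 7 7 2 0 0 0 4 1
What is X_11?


6

t=0: X=0, d=4 → hold, X_1=0
t=1: X=0, d=2 → birth, X_2=1
t=2: X=1, d=1 → birth, X_3=2
t=3: X=2, d=7 → hold, X_4=2
t=4: X=2, d=7 → hold, X_5=2
t=5: X=2, d=2 → birth, X_6=3
t=6: X=3, d=0 → birth, X_7=4
t=7: X=4, d=0 → birth, X_8=5
t=8: X=5, d=0 → birth, X_9=6
t=9: X=6, d=4 → death, X_10=5
t=10: X=5, d=1 → birth, X_11=6


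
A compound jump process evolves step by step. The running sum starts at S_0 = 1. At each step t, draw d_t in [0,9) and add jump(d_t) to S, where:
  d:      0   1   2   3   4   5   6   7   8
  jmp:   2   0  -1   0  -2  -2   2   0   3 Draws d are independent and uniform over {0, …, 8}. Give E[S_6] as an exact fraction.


7/3

Outcome values over d=0..8: [2, 0, -1, 0, -2, -2, 2, 0, 3]
Σy = 2, Σy² = 26, M = 9
μ = 2/9 = 2/9,  σ² = 26/9 − (2/9)² = 230/81
E[S_6] = 1 + 6·(2/9) = 7/3


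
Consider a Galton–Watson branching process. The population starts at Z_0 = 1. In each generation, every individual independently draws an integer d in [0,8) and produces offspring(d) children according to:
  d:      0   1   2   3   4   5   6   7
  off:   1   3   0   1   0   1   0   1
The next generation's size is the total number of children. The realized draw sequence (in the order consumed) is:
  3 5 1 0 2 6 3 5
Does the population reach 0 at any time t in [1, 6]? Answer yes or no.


gen 0: Z_0=1, draws=[3], offspring=[1], Z_1=1
gen 1: Z_1=1, draws=[5], offspring=[1], Z_2=1
gen 2: Z_2=1, draws=[1], offspring=[3], Z_3=3
gen 3: Z_3=3, draws=[0, 2, 6], offspring=[1, 0, 0], Z_4=1
gen 4: Z_4=1, draws=[3], offspring=[1], Z_5=1
gen 5: Z_5=1, draws=[5], offspring=[1], Z_6=1

no


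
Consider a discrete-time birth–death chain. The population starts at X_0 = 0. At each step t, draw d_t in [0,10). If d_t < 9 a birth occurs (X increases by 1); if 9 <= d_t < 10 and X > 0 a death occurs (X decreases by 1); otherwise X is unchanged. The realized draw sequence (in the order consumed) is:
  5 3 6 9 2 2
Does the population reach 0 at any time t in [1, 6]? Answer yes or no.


no

t=0: X=0, d=5 → birth, X_1=1
t=1: X=1, d=3 → birth, X_2=2
t=2: X=2, d=6 → birth, X_3=3
t=3: X=3, d=9 → death, X_4=2
t=4: X=2, d=2 → birth, X_5=3
t=5: X=3, d=2 → birth, X_6=4


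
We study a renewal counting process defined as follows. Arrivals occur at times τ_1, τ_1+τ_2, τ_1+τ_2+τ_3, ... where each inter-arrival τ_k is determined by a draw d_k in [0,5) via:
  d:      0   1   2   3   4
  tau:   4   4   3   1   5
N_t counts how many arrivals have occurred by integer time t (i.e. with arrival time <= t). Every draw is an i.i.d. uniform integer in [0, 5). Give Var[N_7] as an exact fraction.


Inter-arrival values over d=0..4: [4, 4, 3, 1, 5]
Each d has probability 1/5, so the pmf of τ is: f(1) = 1/5, f(3) = 1/5, f(4) = 2/5, f(5) = 1/5
Let p_n(j) = P(N_n = j), with p_0 = [1]. Condition on τ_1: p_n(0) = P(τ > n), and for j >= 1, p_n(j) = Σ_{k<=n} f(k)·p_{n−k}(j−1)
p_1 = [4/5, 1/5]  (j = 0..1)
p_2 = [4/5, 4/25, 1/25]  (j = 0..2)
p_3 = [3/5, 9/25, 4/125, 1/125]  (j = 0..3)
p_4 = [1/5, 17/25, 14/125, 4/625, 1/625]  (j = 0..4)
p_5 = [0, 18/25, 31/125, 19/625, 4/3125, 1/3125]  (j = 0..5)
p_6 = [0, 3/5, 8/25, 9/125, 24/3125, 4/15625, 1/15625]  (j = 0..6)
p_7 = [0, 11/25, 54/125, 67/625, 59/3125, 29/15625, 4/78125, 1/78125]  (j = 0..7)
E[N_7] = Σ j·p_7(j) = 133656/78125;  E[N_7²] = Σ j²·p_7(j) = 272168/78125
Var[N_7] = 272168/78125 − (133656/78125)² = 3399198664/6103515625

3399198664/6103515625


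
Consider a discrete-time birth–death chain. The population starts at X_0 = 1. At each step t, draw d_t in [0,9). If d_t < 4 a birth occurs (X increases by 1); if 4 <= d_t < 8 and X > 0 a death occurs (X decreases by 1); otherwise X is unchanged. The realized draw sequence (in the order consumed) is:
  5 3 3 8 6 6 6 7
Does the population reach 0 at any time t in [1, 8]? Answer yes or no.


yes

t=0: X=1, d=5 → death, X_1=0
t=1: X=0, d=3 → birth, X_2=1
t=2: X=1, d=3 → birth, X_3=2
t=3: X=2, d=8 → hold, X_4=2
t=4: X=2, d=6 → death, X_5=1
t=5: X=1, d=6 → death, X_6=0
t=6: X=0, d=6 → hold, X_7=0
t=7: X=0, d=7 → hold, X_8=0


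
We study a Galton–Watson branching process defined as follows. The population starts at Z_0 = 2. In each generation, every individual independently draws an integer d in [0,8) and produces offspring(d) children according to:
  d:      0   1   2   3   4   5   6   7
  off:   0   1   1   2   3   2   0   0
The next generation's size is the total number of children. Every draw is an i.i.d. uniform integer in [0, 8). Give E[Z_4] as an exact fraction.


Outcome values over d=0..7: [0, 1, 1, 2, 3, 2, 0, 0]
Σy = 9, Σy² = 19, M = 8
μ = 9/8 = 9/8,  σ² = 19/8 − (9/8)² = 71/64
E[Z_0] = 2
E[Z_1] = 9/8·E[Z_0] = 9/4
E[Z_2] = 9/8·E[Z_1] = 81/32
E[Z_3] = 9/8·E[Z_2] = 729/256
E[Z_4] = 9/8·E[Z_3] = 6561/2048

6561/2048


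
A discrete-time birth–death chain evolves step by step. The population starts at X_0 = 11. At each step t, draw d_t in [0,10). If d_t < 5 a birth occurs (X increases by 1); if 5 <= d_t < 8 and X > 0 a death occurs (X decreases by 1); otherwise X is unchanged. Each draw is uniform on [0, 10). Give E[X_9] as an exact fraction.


64/5

X can drop by at most 1 per step and X_0 = 11 > T = 9, so X_t >= 11 − t >= 2 > 0 for every t <= 9: the floor at 0 (the 'and X > 0' condition) never binds. Hence X_9 = X_0 + Σ_{t<9} Y_t with i.i.d. increments Y_t = y(d_t) ∈ {+1, −1, 0}.
Outcome values over d=0..9: [1, 1, 1, 1, 1, -1, -1, -1, 0, 0]
Σy = 2, Σy² = 8, M = 10
μ = 2/10 = 1/5,  σ² = 8/10 − (1/5)² = 19/25
E[X_9] = 11 + 9·(1/5) = 64/5


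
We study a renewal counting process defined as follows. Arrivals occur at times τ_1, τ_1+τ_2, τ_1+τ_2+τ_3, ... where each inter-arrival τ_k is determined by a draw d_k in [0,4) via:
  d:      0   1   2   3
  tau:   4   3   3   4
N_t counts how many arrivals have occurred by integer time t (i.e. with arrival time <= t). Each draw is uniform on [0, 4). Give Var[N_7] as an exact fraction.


3/16

Inter-arrival values over d=0..3: [4, 3, 3, 4]
Each d has probability 1/4, so the pmf of τ is: f(3) = 1/2, f(4) = 1/2
Let p_n(j) = P(N_n = j), with p_0 = [1]. Condition on τ_1: p_n(0) = P(τ > n), and for j >= 1, p_n(j) = Σ_{k<=n} f(k)·p_{n−k}(j−1)
p_1 = [1]  (j = 0)
p_2 = [1]  (j = 0)
p_3 = [1/2, 1/2]  (j = 0..1)
p_4 = [0, 1]  (j = 0..1)
p_5 = [0, 1]  (j = 0..1)
p_6 = [0, 3/4, 1/4]  (j = 0..2)
p_7 = [0, 1/4, 3/4]  (j = 0..2)
E[N_7] = Σ j·p_7(j) = 7/4;  E[N_7²] = Σ j²·p_7(j) = 13/4
Var[N_7] = 13/4 − (7/4)² = 3/16


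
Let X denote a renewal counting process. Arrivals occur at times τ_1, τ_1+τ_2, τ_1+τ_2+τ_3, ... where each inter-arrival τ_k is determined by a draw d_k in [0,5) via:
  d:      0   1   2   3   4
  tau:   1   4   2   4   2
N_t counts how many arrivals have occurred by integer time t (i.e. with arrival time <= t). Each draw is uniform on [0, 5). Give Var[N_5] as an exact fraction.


5650934/9765625

Inter-arrival values over d=0..4: [1, 4, 2, 4, 2]
Each d has probability 1/5, so the pmf of τ is: f(1) = 1/5, f(2) = 2/5, f(4) = 2/5
Let p_n(j) = P(N_n = j), with p_0 = [1]. Condition on τ_1: p_n(0) = P(τ > n), and for j >= 1, p_n(j) = Σ_{k<=n} f(k)·p_{n−k}(j−1)
p_1 = [4/5, 1/5]  (j = 0..1)
p_2 = [2/5, 14/25, 1/25]  (j = 0..2)
p_3 = [2/5, 2/5, 24/125, 1/125]  (j = 0..3)
p_4 = [0, 16/25, 38/125, 34/625, 1/625]  (j = 0..4)
p_5 = [0, 12/25, 46/125, 86/625, 44/3125, 1/3125]  (j = 0..5)
E[N_5] = Σ j·p_5(j) = 5271/3125;  E[N_5²] = Σ j²·p_5(j) = 10699/3125
Var[N_5] = 10699/3125 − (5271/3125)² = 5650934/9765625


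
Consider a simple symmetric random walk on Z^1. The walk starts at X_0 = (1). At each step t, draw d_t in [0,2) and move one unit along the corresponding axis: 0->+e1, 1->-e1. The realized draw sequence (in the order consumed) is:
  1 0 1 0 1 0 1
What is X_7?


(0)

t=0: X=(1), d=1 → -e1, X_1=(0)
t=1: X=(0), d=0 → +e1, X_2=(1)
t=2: X=(1), d=1 → -e1, X_3=(0)
t=3: X=(0), d=0 → +e1, X_4=(1)
t=4: X=(1), d=1 → -e1, X_5=(0)
t=5: X=(0), d=0 → +e1, X_6=(1)
t=6: X=(1), d=1 → -e1, X_7=(0)


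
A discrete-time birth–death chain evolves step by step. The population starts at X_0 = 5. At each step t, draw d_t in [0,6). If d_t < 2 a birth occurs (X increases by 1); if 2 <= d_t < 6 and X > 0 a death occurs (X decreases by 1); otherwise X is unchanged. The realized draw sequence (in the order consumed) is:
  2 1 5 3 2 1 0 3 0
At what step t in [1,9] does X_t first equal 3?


4

t=0: X=5, d=2 → death, X_1=4
t=1: X=4, d=1 → birth, X_2=5
t=2: X=5, d=5 → death, X_3=4
t=3: X=4, d=3 → death, X_4=3
t=4: X=3, d=2 → death, X_5=2
t=5: X=2, d=1 → birth, X_6=3
t=6: X=3, d=0 → birth, X_7=4
t=7: X=4, d=3 → death, X_8=3
t=8: X=3, d=0 → birth, X_9=4


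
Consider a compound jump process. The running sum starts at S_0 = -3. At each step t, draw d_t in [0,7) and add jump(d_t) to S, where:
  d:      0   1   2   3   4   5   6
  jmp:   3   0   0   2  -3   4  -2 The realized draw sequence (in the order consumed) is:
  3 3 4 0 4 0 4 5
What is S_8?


t=0: S=-3, d=3, jump=2, S_1=-1
t=1: S=-1, d=3, jump=2, S_2=1
t=2: S=1, d=4, jump=-3, S_3=-2
t=3: S=-2, d=0, jump=3, S_4=1
t=4: S=1, d=4, jump=-3, S_5=-2
t=5: S=-2, d=0, jump=3, S_6=1
t=6: S=1, d=4, jump=-3, S_7=-2
t=7: S=-2, d=5, jump=4, S_8=2

2


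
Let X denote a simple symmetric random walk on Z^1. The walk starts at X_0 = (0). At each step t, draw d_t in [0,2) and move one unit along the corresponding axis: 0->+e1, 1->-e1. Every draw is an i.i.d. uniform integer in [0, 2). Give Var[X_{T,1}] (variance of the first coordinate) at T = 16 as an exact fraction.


Outcome values over d=0..1: [1, -1]
Σy = 0, Σy² = 2, M = 2
μ = 0/2 = 0,  σ² = 2/2 − (0)² = 1
Independent increments: Var[X_16] = 16·σ² = 16·(1) = 16

16


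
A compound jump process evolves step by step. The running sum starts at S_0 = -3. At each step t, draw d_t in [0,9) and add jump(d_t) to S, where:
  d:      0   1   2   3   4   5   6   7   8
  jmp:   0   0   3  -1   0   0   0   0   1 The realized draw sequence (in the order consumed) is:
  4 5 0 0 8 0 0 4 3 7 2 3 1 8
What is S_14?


t=0: S=-3, d=4, jump=0, S_1=-3
t=1: S=-3, d=5, jump=0, S_2=-3
t=2: S=-3, d=0, jump=0, S_3=-3
t=3: S=-3, d=0, jump=0, S_4=-3
t=4: S=-3, d=8, jump=1, S_5=-2
t=5: S=-2, d=0, jump=0, S_6=-2
t=6: S=-2, d=0, jump=0, S_7=-2
t=7: S=-2, d=4, jump=0, S_8=-2
t=8: S=-2, d=3, jump=-1, S_9=-3
t=9: S=-3, d=7, jump=0, S_10=-3
t=10: S=-3, d=2, jump=3, S_11=0
t=11: S=0, d=3, jump=-1, S_12=-1
t=12: S=-1, d=1, jump=0, S_13=-1
t=13: S=-1, d=8, jump=1, S_14=0

0


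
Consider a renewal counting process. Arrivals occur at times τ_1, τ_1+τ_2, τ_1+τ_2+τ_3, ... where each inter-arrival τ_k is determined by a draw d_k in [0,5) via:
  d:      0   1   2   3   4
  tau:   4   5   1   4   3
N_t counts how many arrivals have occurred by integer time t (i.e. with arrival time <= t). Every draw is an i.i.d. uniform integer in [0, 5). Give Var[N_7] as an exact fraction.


Inter-arrival values over d=0..4: [4, 5, 1, 4, 3]
Each d has probability 1/5, so the pmf of τ is: f(1) = 1/5, f(3) = 1/5, f(4) = 2/5, f(5) = 1/5
Let p_n(j) = P(N_n = j), with p_0 = [1]. Condition on τ_1: p_n(0) = P(τ > n), and for j >= 1, p_n(j) = Σ_{k<=n} f(k)·p_{n−k}(j−1)
p_1 = [4/5, 1/5]  (j = 0..1)
p_2 = [4/5, 4/25, 1/25]  (j = 0..2)
p_3 = [3/5, 9/25, 4/125, 1/125]  (j = 0..3)
p_4 = [1/5, 17/25, 14/125, 4/625, 1/625]  (j = 0..4)
p_5 = [0, 18/25, 31/125, 19/625, 4/3125, 1/3125]  (j = 0..5)
p_6 = [0, 3/5, 8/25, 9/125, 24/3125, 4/15625, 1/15625]  (j = 0..6)
p_7 = [0, 11/25, 54/125, 67/625, 59/3125, 29/15625, 4/78125, 1/78125]  (j = 0..7)
E[N_7] = Σ j·p_7(j) = 133656/78125;  E[N_7²] = Σ j²·p_7(j) = 272168/78125
Var[N_7] = 272168/78125 − (133656/78125)² = 3399198664/6103515625

3399198664/6103515625


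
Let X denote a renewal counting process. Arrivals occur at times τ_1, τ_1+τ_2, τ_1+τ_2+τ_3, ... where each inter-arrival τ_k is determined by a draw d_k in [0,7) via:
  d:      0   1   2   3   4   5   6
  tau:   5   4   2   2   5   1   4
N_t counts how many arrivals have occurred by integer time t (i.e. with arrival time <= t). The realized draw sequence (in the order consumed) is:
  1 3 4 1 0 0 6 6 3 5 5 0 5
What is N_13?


draw d_1=1: τ_1=4, arrival time A_1=4
draw d_2=3: τ_2=2, arrival time A_2=6
draw d_3=4: τ_3=5, arrival time A_3=11
draw d_4=1: τ_4=4, arrival time A_4=15
draw d_5=0: τ_5=5, arrival time A_5=20
draw d_6=0: τ_6=5, arrival time A_6=25
draw d_7=6: τ_7=4, arrival time A_7=29
draw d_8=6: τ_8=4, arrival time A_8=33
draw d_9=3: τ_9=2, arrival time A_9=35
draw d_10=5: τ_10=1, arrival time A_10=36
draw d_11=5: τ_11=1, arrival time A_11=37
draw d_12=0: τ_12=5, arrival time A_12=42
draw d_13=5: τ_13=1, arrival time A_13=43
N_t over t=0..13: 0:0 1:0 2:0 3:0 4:1 5:1 6:2 7:2 8:2 9:2 10:2 11:3 12:3 13:3

3


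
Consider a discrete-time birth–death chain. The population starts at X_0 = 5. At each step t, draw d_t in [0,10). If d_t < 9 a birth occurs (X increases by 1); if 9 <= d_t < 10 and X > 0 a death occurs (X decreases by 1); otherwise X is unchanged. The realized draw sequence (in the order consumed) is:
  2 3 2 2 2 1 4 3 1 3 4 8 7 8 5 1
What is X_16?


t=0: X=5, d=2 → birth, X_1=6
t=1: X=6, d=3 → birth, X_2=7
t=2: X=7, d=2 → birth, X_3=8
t=3: X=8, d=2 → birth, X_4=9
t=4: X=9, d=2 → birth, X_5=10
t=5: X=10, d=1 → birth, X_6=11
t=6: X=11, d=4 → birth, X_7=12
t=7: X=12, d=3 → birth, X_8=13
t=8: X=13, d=1 → birth, X_9=14
t=9: X=14, d=3 → birth, X_10=15
t=10: X=15, d=4 → birth, X_11=16
t=11: X=16, d=8 → birth, X_12=17
t=12: X=17, d=7 → birth, X_13=18
t=13: X=18, d=8 → birth, X_14=19
t=14: X=19, d=5 → birth, X_15=20
t=15: X=20, d=1 → birth, X_16=21

21


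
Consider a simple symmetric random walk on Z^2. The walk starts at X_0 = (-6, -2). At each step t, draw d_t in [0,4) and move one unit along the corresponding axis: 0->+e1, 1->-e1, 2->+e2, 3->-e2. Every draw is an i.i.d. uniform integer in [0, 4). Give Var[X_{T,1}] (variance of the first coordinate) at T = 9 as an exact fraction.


9/2

Outcome values over d=0..3: [1, -1, 0, 0]
Σy = 0, Σy² = 2, M = 4
μ = 0/4 = 0,  σ² = 2/4 − (0)² = 1/2
Independent increments: Var[X_9] = 9·σ² = 9·(1/2) = 9/2


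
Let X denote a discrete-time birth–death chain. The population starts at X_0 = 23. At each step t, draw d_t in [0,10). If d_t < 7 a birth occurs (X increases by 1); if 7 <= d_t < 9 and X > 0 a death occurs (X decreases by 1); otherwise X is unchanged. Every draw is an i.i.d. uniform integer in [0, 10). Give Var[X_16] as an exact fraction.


52/5

X can drop by at most 1 per step and X_0 = 23 > T = 16, so X_t >= 23 − t >= 7 > 0 for every t <= 16: the floor at 0 (the 'and X > 0' condition) never binds. Hence X_16 = X_0 + Σ_{t<16} Y_t with i.i.d. increments Y_t = y(d_t) ∈ {+1, −1, 0}.
Outcome values over d=0..9: [1, 1, 1, 1, 1, 1, 1, -1, -1, 0]
Σy = 5, Σy² = 9, M = 10
μ = 5/10 = 1/2,  σ² = 9/10 − (1/2)² = 13/20
Independent increments: Var[X_16] = 16·σ² = 16·(13/20) = 52/5


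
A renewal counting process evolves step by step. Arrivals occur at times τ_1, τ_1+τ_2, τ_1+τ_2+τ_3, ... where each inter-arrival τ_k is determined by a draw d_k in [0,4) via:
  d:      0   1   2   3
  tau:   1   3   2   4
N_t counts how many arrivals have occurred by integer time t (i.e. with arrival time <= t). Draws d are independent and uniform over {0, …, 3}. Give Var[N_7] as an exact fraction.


Inter-arrival values over d=0..3: [1, 3, 2, 4]
Each d has probability 1/4, so the pmf of τ is: f(1) = 1/4, f(2) = 1/4, f(3) = 1/4, f(4) = 1/4
Let p_n(j) = P(N_n = j), with p_0 = [1]. Condition on τ_1: p_n(0) = P(τ > n), and for j >= 1, p_n(j) = Σ_{k<=n} f(k)·p_{n−k}(j−1)
p_1 = [3/4, 1/4]  (j = 0..1)
p_2 = [1/2, 7/16, 1/16]  (j = 0..2)
p_3 = [1/4, 9/16, 11/64, 1/64]  (j = 0..3)
p_4 = [0, 5/8, 5/16, 15/256, 1/256]  (j = 0..4)
p_5 = [0, 3/8, 15/32, 35/256, 19/1024, 1/1024]  (j = 0..5)
p_6 = [0, 3/16, 1/2, 65/256, 27/512, 23/4096, 1/4096]  (j = 0..6)
p_7 = [0, 1/16, 7/16, 93/256, 119/1024, 77/4096, 27/16384, 1/16384]  (j = 0..7)
E[N_7] = Σ j·p_7(j) = 42541/16384;  E[N_7²] = Σ j²·p_7(j) = 122449/16384
Var[N_7] = 122449/16384 − (42541/16384)² = 196467735/268435456

196467735/268435456


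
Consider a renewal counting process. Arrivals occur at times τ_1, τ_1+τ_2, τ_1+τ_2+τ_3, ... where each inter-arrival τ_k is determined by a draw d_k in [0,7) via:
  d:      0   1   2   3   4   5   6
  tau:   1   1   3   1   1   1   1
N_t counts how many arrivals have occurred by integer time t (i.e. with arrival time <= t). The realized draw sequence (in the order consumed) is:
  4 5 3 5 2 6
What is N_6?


draw d_1=4: τ_1=1, arrival time A_1=1
draw d_2=5: τ_2=1, arrival time A_2=2
draw d_3=3: τ_3=1, arrival time A_3=3
draw d_4=5: τ_4=1, arrival time A_4=4
draw d_5=2: τ_5=3, arrival time A_5=7
draw d_6=6: τ_6=1, arrival time A_6=8
N_t over t=0..6: 0:0 1:1 2:2 3:3 4:4 5:4 6:4

4


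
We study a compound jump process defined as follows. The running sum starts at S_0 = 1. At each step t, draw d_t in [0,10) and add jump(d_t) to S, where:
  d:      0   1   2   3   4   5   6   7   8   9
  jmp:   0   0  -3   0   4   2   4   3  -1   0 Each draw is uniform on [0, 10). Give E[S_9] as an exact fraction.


91/10

Outcome values over d=0..9: [0, 0, -3, 0, 4, 2, 4, 3, -1, 0]
Σy = 9, Σy² = 55, M = 10
μ = 9/10 = 9/10,  σ² = 55/10 − (9/10)² = 469/100
E[S_9] = 1 + 9·(9/10) = 91/10


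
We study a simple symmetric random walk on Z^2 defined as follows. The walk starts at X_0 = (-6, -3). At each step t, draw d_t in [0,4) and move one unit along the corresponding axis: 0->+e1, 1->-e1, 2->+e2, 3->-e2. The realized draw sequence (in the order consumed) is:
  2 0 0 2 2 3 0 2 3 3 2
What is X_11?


t=0: X=(-6, -3), d=2 → +e2, X_1=(-6, -2)
t=1: X=(-6, -2), d=0 → +e1, X_2=(-5, -2)
t=2: X=(-5, -2), d=0 → +e1, X_3=(-4, -2)
t=3: X=(-4, -2), d=2 → +e2, X_4=(-4, -1)
t=4: X=(-4, -1), d=2 → +e2, X_5=(-4, 0)
t=5: X=(-4, 0), d=3 → -e2, X_6=(-4, -1)
t=6: X=(-4, -1), d=0 → +e1, X_7=(-3, -1)
t=7: X=(-3, -1), d=2 → +e2, X_8=(-3, 0)
t=8: X=(-3, 0), d=3 → -e2, X_9=(-3, -1)
t=9: X=(-3, -1), d=3 → -e2, X_10=(-3, -2)
t=10: X=(-3, -2), d=2 → +e2, X_11=(-3, -1)

(-3, -1)


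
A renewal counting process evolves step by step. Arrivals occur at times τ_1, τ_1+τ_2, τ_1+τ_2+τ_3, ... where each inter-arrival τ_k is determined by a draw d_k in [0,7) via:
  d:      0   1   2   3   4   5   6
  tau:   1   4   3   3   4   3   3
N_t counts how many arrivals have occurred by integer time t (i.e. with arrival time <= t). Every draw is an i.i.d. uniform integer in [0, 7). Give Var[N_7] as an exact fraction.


202655809488/678223072849

Inter-arrival values over d=0..6: [1, 4, 3, 3, 4, 3, 3]
Each d has probability 1/7, so the pmf of τ is: f(1) = 1/7, f(3) = 4/7, f(4) = 2/7
Let p_n(j) = P(N_n = j), with p_0 = [1]. Condition on τ_1: p_n(0) = P(τ > n), and for j >= 1, p_n(j) = Σ_{k<=n} f(k)·p_{n−k}(j−1)
p_1 = [6/7, 1/7]  (j = 0..1)
p_2 = [6/7, 6/49, 1/49]  (j = 0..2)
p_3 = [2/7, 34/49, 6/343, 1/343]  (j = 0..3)
p_4 = [0, 40/49, 62/343, 6/2401, 1/2401]  (j = 0..4)
p_5 = [0, 36/49, 78/343, 90/2401, 6/16807, 1/16807]  (j = 0..5)
p_6 = [0, 20/49, 184/343, 116/2401, 118/16807, 6/117649, 1/117649]  (j = 0..6)
p_7 = [0, 4/49, 248/343, 444/2401, 22/2401, 146/117649, 6/823543, 1/823543]  (j = 0..7)
E[N_7] = Σ j·p_7(j) = 1750337/823543;  E[N_7²] = Σ j²·p_7(j) = 3966199/823543
Var[N_7] = 3966199/823543 − (1750337/823543)² = 202655809488/678223072849


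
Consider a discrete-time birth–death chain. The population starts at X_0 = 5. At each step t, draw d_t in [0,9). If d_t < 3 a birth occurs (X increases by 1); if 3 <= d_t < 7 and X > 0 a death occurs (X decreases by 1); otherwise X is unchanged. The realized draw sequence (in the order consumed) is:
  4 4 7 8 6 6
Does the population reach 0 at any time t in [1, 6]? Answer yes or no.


t=0: X=5, d=4 → death, X_1=4
t=1: X=4, d=4 → death, X_2=3
t=2: X=3, d=7 → hold, X_3=3
t=3: X=3, d=8 → hold, X_4=3
t=4: X=3, d=6 → death, X_5=2
t=5: X=2, d=6 → death, X_6=1

no


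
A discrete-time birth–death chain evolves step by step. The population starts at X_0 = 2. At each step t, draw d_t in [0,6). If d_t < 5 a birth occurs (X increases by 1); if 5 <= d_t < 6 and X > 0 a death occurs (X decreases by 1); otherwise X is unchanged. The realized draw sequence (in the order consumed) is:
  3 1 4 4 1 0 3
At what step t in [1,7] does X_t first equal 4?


t=0: X=2, d=3 → birth, X_1=3
t=1: X=3, d=1 → birth, X_2=4
t=2: X=4, d=4 → birth, X_3=5
t=3: X=5, d=4 → birth, X_4=6
t=4: X=6, d=1 → birth, X_5=7
t=5: X=7, d=0 → birth, X_6=8
t=6: X=8, d=3 → birth, X_7=9

2


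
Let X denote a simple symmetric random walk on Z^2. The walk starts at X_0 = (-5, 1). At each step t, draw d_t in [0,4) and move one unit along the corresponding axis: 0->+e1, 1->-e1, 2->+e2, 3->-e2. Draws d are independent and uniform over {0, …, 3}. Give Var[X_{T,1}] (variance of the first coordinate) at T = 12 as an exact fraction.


Outcome values over d=0..3: [1, -1, 0, 0]
Σy = 0, Σy² = 2, M = 4
μ = 0/4 = 0,  σ² = 2/4 − (0)² = 1/2
Independent increments: Var[X_12] = 12·σ² = 12·(1/2) = 6

6


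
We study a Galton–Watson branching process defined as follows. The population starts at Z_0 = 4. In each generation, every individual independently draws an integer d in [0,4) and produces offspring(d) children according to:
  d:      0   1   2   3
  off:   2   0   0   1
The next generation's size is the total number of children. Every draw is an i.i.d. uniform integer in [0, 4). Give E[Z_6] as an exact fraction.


Outcome values over d=0..3: [2, 0, 0, 1]
Σy = 3, Σy² = 5, M = 4
μ = 3/4 = 3/4,  σ² = 5/4 − (3/4)² = 11/16
E[Z_0] = 4
E[Z_1] = 3/4·E[Z_0] = 3
E[Z_2] = 3/4·E[Z_1] = 9/4
E[Z_3] = 3/4·E[Z_2] = 27/16
E[Z_4] = 3/4·E[Z_3] = 81/64
E[Z_5] = 3/4·E[Z_4] = 243/256
E[Z_6] = 3/4·E[Z_5] = 729/1024

729/1024


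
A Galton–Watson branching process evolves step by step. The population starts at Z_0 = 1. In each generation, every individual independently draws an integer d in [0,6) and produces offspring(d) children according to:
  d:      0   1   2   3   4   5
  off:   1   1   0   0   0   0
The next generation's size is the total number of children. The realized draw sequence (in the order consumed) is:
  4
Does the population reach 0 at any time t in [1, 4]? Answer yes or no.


yes

gen 0: Z_0=1, draws=[4], offspring=[0], Z_1=0
gen 1: Z_1=0, draws=[], offspring=[], Z_2=0
gen 2: Z_2=0, draws=[], offspring=[], Z_3=0
gen 3: Z_3=0, draws=[], offspring=[], Z_4=0


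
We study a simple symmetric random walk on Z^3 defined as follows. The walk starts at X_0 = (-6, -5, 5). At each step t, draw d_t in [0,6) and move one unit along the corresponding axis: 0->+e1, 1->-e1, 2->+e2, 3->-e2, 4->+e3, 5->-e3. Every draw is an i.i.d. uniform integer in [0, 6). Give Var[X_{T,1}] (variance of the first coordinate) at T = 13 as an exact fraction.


Outcome values over d=0..5: [1, -1, 0, 0, 0, 0]
Σy = 0, Σy² = 2, M = 6
μ = 0/6 = 0,  σ² = 2/6 − (0)² = 1/3
Independent increments: Var[X_13] = 13·σ² = 13·(1/3) = 13/3

13/3


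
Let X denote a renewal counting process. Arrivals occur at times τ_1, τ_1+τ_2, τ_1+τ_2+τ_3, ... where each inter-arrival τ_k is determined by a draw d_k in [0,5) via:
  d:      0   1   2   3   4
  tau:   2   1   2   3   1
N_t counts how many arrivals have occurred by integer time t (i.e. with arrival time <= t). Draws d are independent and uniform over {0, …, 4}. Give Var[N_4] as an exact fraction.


205524/390625

Inter-arrival values over d=0..4: [2, 1, 2, 3, 1]
Each d has probability 1/5, so the pmf of τ is: f(1) = 2/5, f(2) = 2/5, f(3) = 1/5
Let p_n(j) = P(N_n = j), with p_0 = [1]. Condition on τ_1: p_n(0) = P(τ > n), and for j >= 1, p_n(j) = Σ_{k<=n} f(k)·p_{n−k}(j−1)
p_1 = [3/5, 2/5]  (j = 0..1)
p_2 = [1/5, 16/25, 4/25]  (j = 0..2)
p_3 = [0, 13/25, 52/125, 8/125]  (j = 0..3)
p_4 = [0, 1/5, 68/125, 144/625, 16/625]  (j = 0..4)
E[N_4] = Σ j·p_4(j) = 1301/625;  E[N_4²] = Σ j²·p_4(j) = 3037/625
Var[N_4] = 3037/625 − (1301/625)² = 205524/390625


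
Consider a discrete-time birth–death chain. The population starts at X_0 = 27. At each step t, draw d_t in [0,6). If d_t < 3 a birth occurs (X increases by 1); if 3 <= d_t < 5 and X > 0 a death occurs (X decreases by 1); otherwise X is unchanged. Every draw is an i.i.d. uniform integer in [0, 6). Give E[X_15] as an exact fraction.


59/2

X can drop by at most 1 per step and X_0 = 27 > T = 15, so X_t >= 27 − t >= 12 > 0 for every t <= 15: the floor at 0 (the 'and X > 0' condition) never binds. Hence X_15 = X_0 + Σ_{t<15} Y_t with i.i.d. increments Y_t = y(d_t) ∈ {+1, −1, 0}.
Outcome values over d=0..5: [1, 1, 1, -1, -1, 0]
Σy = 1, Σy² = 5, M = 6
μ = 1/6 = 1/6,  σ² = 5/6 − (1/6)² = 29/36
E[X_15] = 27 + 15·(1/6) = 59/2


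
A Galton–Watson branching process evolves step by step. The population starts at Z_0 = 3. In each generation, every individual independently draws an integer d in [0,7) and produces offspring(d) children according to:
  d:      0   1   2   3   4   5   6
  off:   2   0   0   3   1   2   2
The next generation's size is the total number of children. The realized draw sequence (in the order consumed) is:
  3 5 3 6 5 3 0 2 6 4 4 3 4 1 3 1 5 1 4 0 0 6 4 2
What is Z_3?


gen 0: Z_0=3, draws=[3, 5, 3], offspring=[3, 2, 3], Z_1=8
gen 1: Z_1=8, draws=[6, 5, 3, 0, 2, 6, 4, 4], offspring=[2, 2, 3, 2, 0, 2, 1, 1], Z_2=13
gen 2: Z_2=13, draws=[3, 4, 1, 3, 1, 5, 1, 4, 0, 0, 6, 4, 2], offspring=[3, 1, 0, 3, 0, 2, 0, 1, 2, 2, 2, 1, 0], Z_3=17

17


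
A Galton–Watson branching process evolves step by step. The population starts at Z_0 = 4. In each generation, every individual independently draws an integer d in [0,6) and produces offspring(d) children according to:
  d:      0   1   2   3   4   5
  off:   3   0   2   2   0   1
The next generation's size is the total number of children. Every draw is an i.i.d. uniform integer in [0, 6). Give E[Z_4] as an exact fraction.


1024/81

Outcome values over d=0..5: [3, 0, 2, 2, 0, 1]
Σy = 8, Σy² = 18, M = 6
μ = 8/6 = 4/3,  σ² = 18/6 − (4/3)² = 11/9
E[Z_0] = 4
E[Z_1] = 4/3·E[Z_0] = 16/3
E[Z_2] = 4/3·E[Z_1] = 64/9
E[Z_3] = 4/3·E[Z_2] = 256/27
E[Z_4] = 4/3·E[Z_3] = 1024/81


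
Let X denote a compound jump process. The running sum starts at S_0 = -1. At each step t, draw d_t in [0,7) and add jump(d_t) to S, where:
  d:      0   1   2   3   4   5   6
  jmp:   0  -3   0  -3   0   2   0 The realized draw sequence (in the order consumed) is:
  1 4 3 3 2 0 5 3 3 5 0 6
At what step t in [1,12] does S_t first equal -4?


1

t=0: S=-1, d=1, jump=-3, S_1=-4
t=1: S=-4, d=4, jump=0, S_2=-4
t=2: S=-4, d=3, jump=-3, S_3=-7
t=3: S=-7, d=3, jump=-3, S_4=-10
t=4: S=-10, d=2, jump=0, S_5=-10
t=5: S=-10, d=0, jump=0, S_6=-10
t=6: S=-10, d=5, jump=2, S_7=-8
t=7: S=-8, d=3, jump=-3, S_8=-11
t=8: S=-11, d=3, jump=-3, S_9=-14
t=9: S=-14, d=5, jump=2, S_10=-12
t=10: S=-12, d=0, jump=0, S_11=-12
t=11: S=-12, d=6, jump=0, S_12=-12


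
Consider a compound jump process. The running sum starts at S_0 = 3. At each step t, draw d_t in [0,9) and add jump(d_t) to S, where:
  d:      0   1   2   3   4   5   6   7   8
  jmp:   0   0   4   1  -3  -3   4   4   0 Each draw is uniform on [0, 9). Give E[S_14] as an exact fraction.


125/9

Outcome values over d=0..8: [0, 0, 4, 1, -3, -3, 4, 4, 0]
Σy = 7, Σy² = 67, M = 9
μ = 7/9 = 7/9,  σ² = 67/9 − (7/9)² = 554/81
E[S_14] = 3 + 14·(7/9) = 125/9


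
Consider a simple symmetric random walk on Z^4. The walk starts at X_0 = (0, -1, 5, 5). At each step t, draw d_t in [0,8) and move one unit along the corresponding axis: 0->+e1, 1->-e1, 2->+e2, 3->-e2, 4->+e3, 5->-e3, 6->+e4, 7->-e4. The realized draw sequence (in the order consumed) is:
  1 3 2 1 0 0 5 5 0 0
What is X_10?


(2, -1, 3, 5)

t=0: X=(0, -1, 5, 5), d=1 → -e1, X_1=(-1, -1, 5, 5)
t=1: X=(-1, -1, 5, 5), d=3 → -e2, X_2=(-1, -2, 5, 5)
t=2: X=(-1, -2, 5, 5), d=2 → +e2, X_3=(-1, -1, 5, 5)
t=3: X=(-1, -1, 5, 5), d=1 → -e1, X_4=(-2, -1, 5, 5)
t=4: X=(-2, -1, 5, 5), d=0 → +e1, X_5=(-1, -1, 5, 5)
t=5: X=(-1, -1, 5, 5), d=0 → +e1, X_6=(0, -1, 5, 5)
t=6: X=(0, -1, 5, 5), d=5 → -e3, X_7=(0, -1, 4, 5)
t=7: X=(0, -1, 4, 5), d=5 → -e3, X_8=(0, -1, 3, 5)
t=8: X=(0, -1, 3, 5), d=0 → +e1, X_9=(1, -1, 3, 5)
t=9: X=(1, -1, 3, 5), d=0 → +e1, X_10=(2, -1, 3, 5)


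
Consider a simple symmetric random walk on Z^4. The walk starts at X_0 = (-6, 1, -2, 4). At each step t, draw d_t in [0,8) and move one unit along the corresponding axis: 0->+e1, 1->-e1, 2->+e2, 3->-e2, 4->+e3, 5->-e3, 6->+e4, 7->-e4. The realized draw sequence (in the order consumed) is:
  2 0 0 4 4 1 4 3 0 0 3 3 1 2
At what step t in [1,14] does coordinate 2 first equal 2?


t=0: X=(-6, 1, -2, 4), d=2 → +e2, X_1=(-6, 2, -2, 4)
t=1: X=(-6, 2, -2, 4), d=0 → +e1, X_2=(-5, 2, -2, 4)
t=2: X=(-5, 2, -2, 4), d=0 → +e1, X_3=(-4, 2, -2, 4)
t=3: X=(-4, 2, -2, 4), d=4 → +e3, X_4=(-4, 2, -1, 4)
t=4: X=(-4, 2, -1, 4), d=4 → +e3, X_5=(-4, 2, 0, 4)
t=5: X=(-4, 2, 0, 4), d=1 → -e1, X_6=(-5, 2, 0, 4)
t=6: X=(-5, 2, 0, 4), d=4 → +e3, X_7=(-5, 2, 1, 4)
t=7: X=(-5, 2, 1, 4), d=3 → -e2, X_8=(-5, 1, 1, 4)
t=8: X=(-5, 1, 1, 4), d=0 → +e1, X_9=(-4, 1, 1, 4)
t=9: X=(-4, 1, 1, 4), d=0 → +e1, X_10=(-3, 1, 1, 4)
t=10: X=(-3, 1, 1, 4), d=3 → -e2, X_11=(-3, 0, 1, 4)
t=11: X=(-3, 0, 1, 4), d=3 → -e2, X_12=(-3, -1, 1, 4)
t=12: X=(-3, -1, 1, 4), d=1 → -e1, X_13=(-4, -1, 1, 4)
t=13: X=(-4, -1, 1, 4), d=2 → +e2, X_14=(-4, 0, 1, 4)

1


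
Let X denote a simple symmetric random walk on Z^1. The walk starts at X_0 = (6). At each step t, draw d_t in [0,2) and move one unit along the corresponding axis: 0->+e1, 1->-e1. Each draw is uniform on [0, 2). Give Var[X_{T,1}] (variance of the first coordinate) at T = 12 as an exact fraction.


Outcome values over d=0..1: [1, -1]
Σy = 0, Σy² = 2, M = 2
μ = 0/2 = 0,  σ² = 2/2 − (0)² = 1
Independent increments: Var[X_12] = 12·σ² = 12·(1) = 12

12


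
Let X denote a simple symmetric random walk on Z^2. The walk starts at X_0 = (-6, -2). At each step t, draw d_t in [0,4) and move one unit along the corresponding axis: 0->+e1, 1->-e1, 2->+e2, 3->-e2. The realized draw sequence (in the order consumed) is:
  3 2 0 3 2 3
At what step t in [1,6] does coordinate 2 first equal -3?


1

t=0: X=(-6, -2), d=3 → -e2, X_1=(-6, -3)
t=1: X=(-6, -3), d=2 → +e2, X_2=(-6, -2)
t=2: X=(-6, -2), d=0 → +e1, X_3=(-5, -2)
t=3: X=(-5, -2), d=3 → -e2, X_4=(-5, -3)
t=4: X=(-5, -3), d=2 → +e2, X_5=(-5, -2)
t=5: X=(-5, -2), d=3 → -e2, X_6=(-5, -3)


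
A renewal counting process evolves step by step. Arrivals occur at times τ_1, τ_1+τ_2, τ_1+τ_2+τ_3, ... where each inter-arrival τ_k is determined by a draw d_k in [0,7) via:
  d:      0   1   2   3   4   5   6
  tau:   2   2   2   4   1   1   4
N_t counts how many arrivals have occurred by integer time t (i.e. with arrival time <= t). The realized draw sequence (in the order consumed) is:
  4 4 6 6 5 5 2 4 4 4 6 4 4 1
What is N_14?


draw d_1=4: τ_1=1, arrival time A_1=1
draw d_2=4: τ_2=1, arrival time A_2=2
draw d_3=6: τ_3=4, arrival time A_3=6
draw d_4=6: τ_4=4, arrival time A_4=10
draw d_5=5: τ_5=1, arrival time A_5=11
draw d_6=5: τ_6=1, arrival time A_6=12
draw d_7=2: τ_7=2, arrival time A_7=14
draw d_8=4: τ_8=1, arrival time A_8=15
draw d_9=4: τ_9=1, arrival time A_9=16
draw d_10=4: τ_10=1, arrival time A_10=17
draw d_11=6: τ_11=4, arrival time A_11=21
draw d_12=4: τ_12=1, arrival time A_12=22
draw d_13=4: τ_13=1, arrival time A_13=23
draw d_14=1: τ_14=2, arrival time A_14=25
N_t over t=0..14: 0:0 1:1 2:2 3:2 4:2 5:2 6:3 7:3 8:3 9:3 10:4 11:5 12:6 13:6 14:7

7


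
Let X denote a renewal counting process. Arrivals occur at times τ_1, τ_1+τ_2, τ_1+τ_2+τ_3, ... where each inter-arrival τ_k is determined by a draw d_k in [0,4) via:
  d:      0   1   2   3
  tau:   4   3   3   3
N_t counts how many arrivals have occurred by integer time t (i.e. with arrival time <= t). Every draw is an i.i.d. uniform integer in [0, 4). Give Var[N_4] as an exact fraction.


0

Inter-arrival values over d=0..3: [4, 3, 3, 3]
Each d has probability 1/4, so the pmf of τ is: f(3) = 3/4, f(4) = 1/4
Let p_n(j) = P(N_n = j), with p_0 = [1]. Condition on τ_1: p_n(0) = P(τ > n), and for j >= 1, p_n(j) = Σ_{k<=n} f(k)·p_{n−k}(j−1)
p_1 = [1]  (j = 0)
p_2 = [1]  (j = 0)
p_3 = [1/4, 3/4]  (j = 0..1)
p_4 = [0, 1]  (j = 0..1)
E[N_4] = Σ j·p_4(j) = 1;  E[N_4²] = Σ j²·p_4(j) = 1
Var[N_4] = 1 − (1)² = 0


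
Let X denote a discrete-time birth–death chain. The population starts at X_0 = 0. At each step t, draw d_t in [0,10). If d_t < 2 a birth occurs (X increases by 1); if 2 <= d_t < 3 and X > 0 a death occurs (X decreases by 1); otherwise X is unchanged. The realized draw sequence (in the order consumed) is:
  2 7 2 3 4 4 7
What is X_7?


0

t=0: X=0, d=2 → hold, X_1=0
t=1: X=0, d=7 → hold, X_2=0
t=2: X=0, d=2 → hold, X_3=0
t=3: X=0, d=3 → hold, X_4=0
t=4: X=0, d=4 → hold, X_5=0
t=5: X=0, d=4 → hold, X_6=0
t=6: X=0, d=7 → hold, X_7=0


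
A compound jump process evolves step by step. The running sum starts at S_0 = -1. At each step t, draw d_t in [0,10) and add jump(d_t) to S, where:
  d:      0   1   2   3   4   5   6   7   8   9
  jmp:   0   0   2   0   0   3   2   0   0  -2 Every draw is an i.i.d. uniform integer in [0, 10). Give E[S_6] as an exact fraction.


Outcome values over d=0..9: [0, 0, 2, 0, 0, 3, 2, 0, 0, -2]
Σy = 5, Σy² = 21, M = 10
μ = 5/10 = 1/2,  σ² = 21/10 − (1/2)² = 37/20
E[S_6] = -1 + 6·(1/2) = 2

2


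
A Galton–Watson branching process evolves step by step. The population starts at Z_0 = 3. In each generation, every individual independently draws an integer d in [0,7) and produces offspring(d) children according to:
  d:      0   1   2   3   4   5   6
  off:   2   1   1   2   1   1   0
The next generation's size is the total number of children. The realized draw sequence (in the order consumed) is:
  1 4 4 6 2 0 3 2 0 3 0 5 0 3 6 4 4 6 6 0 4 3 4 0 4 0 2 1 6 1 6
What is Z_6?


8

gen 0: Z_0=3, draws=[1, 4, 4], offspring=[1, 1, 1], Z_1=3
gen 1: Z_1=3, draws=[6, 2, 0], offspring=[0, 1, 2], Z_2=3
gen 2: Z_2=3, draws=[3, 2, 0], offspring=[2, 1, 2], Z_3=5
gen 3: Z_3=5, draws=[3, 0, 5, 0, 3], offspring=[2, 2, 1, 2, 2], Z_4=9
gen 4: Z_4=9, draws=[6, 4, 4, 6, 6, 0, 4, 3, 4], offspring=[0, 1, 1, 0, 0, 2, 1, 2, 1], Z_5=8
gen 5: Z_5=8, draws=[0, 4, 0, 2, 1, 6, 1, 6], offspring=[2, 1, 2, 1, 1, 0, 1, 0], Z_6=8


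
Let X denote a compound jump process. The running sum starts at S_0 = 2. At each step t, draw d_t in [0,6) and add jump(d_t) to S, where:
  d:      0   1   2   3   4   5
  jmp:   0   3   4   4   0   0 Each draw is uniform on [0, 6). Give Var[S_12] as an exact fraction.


Outcome values over d=0..5: [0, 3, 4, 4, 0, 0]
Σy = 11, Σy² = 41, M = 6
μ = 11/6 = 11/6,  σ² = 41/6 − (11/6)² = 125/36
Independent increments: Var[S_12] = 12·σ² = 12·(125/36) = 125/3

125/3


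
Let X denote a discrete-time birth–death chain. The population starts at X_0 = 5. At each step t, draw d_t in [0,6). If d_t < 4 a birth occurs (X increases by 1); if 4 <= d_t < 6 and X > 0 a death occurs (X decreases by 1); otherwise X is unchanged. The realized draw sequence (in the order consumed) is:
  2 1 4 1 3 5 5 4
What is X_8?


t=0: X=5, d=2 → birth, X_1=6
t=1: X=6, d=1 → birth, X_2=7
t=2: X=7, d=4 → death, X_3=6
t=3: X=6, d=1 → birth, X_4=7
t=4: X=7, d=3 → birth, X_5=8
t=5: X=8, d=5 → death, X_6=7
t=6: X=7, d=5 → death, X_7=6
t=7: X=6, d=4 → death, X_8=5

5
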